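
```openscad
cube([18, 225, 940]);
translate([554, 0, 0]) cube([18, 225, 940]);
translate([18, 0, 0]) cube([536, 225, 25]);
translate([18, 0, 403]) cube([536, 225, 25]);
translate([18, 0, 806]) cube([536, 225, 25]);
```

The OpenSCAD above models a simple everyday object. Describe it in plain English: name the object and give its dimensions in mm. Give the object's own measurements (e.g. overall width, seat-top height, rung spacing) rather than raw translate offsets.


An open bookshelf. Two side panels, each 18 mm thick, 225 mm deep and 940 mm tall, stand 572 mm apart (outside-to-outside). Between them sit 3 shelves, each 25 mm thick and 225 mm deep, spanning the full gap between the sides. The bottom shelf rests on the floor (its underside at z = 0) and the clear gap between one shelf's top and the next shelf's underside is 378 mm.


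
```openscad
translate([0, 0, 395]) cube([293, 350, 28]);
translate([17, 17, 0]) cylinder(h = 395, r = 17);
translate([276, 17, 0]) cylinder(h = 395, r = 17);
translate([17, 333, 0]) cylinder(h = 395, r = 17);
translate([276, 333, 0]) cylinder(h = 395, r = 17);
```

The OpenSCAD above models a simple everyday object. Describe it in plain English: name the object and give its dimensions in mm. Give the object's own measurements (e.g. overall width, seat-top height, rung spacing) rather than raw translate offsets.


A simple wooden stool: a rectangular seat 293 mm (x) by 350 mm (y), 28 mm thick, top face at z = 423 mm, on four round legs, each 34 mm in diameter. The legs rest on z = 0, each leg's axis is inset half a diameter from the nearest pair of seat edges (so the leg's bounding box is flush with the corner).


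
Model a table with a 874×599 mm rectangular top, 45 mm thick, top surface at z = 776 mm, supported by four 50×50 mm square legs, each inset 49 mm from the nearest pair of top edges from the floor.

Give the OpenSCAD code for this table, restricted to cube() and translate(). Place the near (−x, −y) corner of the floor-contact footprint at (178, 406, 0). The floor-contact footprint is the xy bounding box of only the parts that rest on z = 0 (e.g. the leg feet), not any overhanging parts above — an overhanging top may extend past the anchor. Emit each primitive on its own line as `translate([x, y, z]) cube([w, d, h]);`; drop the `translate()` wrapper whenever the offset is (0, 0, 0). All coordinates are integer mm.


translate([129, 357, 731]) cube([874, 599, 45]);
translate([178, 406, 0]) cube([50, 50, 731]);
translate([904, 406, 0]) cube([50, 50, 731]);
translate([178, 857, 0]) cube([50, 50, 731]);
translate([904, 857, 0]) cube([50, 50, 731]);


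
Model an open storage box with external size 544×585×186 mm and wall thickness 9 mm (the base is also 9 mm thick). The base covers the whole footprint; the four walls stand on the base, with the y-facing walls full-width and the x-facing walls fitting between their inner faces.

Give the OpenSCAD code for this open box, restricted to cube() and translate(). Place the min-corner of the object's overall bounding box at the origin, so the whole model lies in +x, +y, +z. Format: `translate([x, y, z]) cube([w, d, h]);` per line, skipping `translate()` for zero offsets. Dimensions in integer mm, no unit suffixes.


cube([544, 585, 9]);
translate([0, 0, 9]) cube([544, 9, 177]);
translate([0, 576, 9]) cube([544, 9, 177]);
translate([0, 9, 9]) cube([9, 567, 177]);
translate([535, 9, 9]) cube([9, 567, 177]);


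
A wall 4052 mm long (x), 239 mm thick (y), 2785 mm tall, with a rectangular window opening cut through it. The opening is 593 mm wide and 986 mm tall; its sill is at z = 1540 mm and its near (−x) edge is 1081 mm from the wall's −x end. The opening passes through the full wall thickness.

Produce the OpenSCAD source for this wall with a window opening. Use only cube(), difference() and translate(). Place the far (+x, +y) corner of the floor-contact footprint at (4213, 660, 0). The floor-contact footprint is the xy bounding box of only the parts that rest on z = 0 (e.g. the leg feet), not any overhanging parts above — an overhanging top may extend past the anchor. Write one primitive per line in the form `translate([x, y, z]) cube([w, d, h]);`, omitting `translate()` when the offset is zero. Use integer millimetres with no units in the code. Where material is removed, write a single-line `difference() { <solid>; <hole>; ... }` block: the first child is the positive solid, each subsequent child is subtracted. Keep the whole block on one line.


difference() { translate([161, 421, 0]) cube([4052, 239, 2785]); translate([1242, 421, 1540]) cube([593, 239, 986]); }


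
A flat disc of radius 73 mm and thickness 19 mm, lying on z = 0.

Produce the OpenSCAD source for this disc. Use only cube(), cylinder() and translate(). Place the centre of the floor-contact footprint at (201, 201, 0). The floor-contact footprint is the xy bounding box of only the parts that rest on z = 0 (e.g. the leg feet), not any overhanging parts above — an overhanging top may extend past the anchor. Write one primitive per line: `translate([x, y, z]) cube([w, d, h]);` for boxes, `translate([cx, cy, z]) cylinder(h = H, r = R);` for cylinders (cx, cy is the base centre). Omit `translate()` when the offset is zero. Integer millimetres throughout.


translate([201, 201, 0]) cylinder(h = 19, r = 73);


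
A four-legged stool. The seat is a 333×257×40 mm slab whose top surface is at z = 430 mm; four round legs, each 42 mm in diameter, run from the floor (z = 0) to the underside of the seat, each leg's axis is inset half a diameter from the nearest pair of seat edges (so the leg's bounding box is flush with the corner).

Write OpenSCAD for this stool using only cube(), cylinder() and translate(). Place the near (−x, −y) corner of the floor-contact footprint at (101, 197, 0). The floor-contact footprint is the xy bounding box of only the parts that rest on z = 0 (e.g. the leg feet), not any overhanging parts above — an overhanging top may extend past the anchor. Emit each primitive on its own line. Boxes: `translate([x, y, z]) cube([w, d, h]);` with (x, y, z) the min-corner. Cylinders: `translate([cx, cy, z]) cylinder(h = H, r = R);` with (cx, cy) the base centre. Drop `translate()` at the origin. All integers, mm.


translate([101, 197, 390]) cube([333, 257, 40]);
translate([122, 218, 0]) cylinder(h = 390, r = 21);
translate([413, 218, 0]) cylinder(h = 390, r = 21);
translate([122, 433, 0]) cylinder(h = 390, r = 21);
translate([413, 433, 0]) cylinder(h = 390, r = 21);


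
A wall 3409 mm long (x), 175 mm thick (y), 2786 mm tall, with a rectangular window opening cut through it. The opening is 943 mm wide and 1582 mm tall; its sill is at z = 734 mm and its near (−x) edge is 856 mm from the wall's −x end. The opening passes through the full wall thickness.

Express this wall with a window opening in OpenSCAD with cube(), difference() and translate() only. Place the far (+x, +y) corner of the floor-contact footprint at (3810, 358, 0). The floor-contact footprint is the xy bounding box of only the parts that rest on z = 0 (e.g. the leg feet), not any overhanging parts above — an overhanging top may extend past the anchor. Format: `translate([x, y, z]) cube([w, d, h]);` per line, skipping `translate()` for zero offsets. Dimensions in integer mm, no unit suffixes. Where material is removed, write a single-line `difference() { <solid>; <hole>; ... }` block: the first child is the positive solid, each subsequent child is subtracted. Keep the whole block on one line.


difference() { translate([401, 183, 0]) cube([3409, 175, 2786]); translate([1257, 183, 734]) cube([943, 175, 1582]); }


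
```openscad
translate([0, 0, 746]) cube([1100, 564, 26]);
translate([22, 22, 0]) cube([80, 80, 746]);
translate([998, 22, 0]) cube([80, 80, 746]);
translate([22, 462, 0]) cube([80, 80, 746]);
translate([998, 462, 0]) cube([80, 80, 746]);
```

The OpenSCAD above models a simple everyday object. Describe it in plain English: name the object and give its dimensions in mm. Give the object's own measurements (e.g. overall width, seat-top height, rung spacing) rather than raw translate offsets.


A table: top 1100 mm (x) × 564 mm (y), 26 mm thick, upper face at z = 772 mm, on four 80×80 mm square legs, each inset 22 mm from the nearest pair of top edges from z = 0 to the bottom of the top.


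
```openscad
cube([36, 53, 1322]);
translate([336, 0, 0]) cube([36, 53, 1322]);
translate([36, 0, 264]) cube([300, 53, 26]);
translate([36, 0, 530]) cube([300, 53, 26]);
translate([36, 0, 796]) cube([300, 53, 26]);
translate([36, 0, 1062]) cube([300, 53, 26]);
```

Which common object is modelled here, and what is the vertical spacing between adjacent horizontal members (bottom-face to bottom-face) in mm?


A ladder. The rung spacing is 266 mm.

Two tall 36×53 posts with 4 short bars between them — a ladder. Adjacent rungs sit at z = 264 and z = 530, so the spacing is 530 − 264 = 266 mm.


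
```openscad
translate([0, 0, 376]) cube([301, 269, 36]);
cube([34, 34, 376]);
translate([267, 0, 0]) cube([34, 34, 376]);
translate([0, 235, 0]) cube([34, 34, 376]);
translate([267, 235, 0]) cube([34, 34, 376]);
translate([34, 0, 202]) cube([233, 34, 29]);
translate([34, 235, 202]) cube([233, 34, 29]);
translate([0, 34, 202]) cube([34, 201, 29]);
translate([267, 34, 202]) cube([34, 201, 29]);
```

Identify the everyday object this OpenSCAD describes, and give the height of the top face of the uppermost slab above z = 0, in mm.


A stool. The seat height is 412 mm.

A 301×269×36 slab at z = 376 on four corner posts — a stool. The seat top is 376 + 36 = 412 mm.


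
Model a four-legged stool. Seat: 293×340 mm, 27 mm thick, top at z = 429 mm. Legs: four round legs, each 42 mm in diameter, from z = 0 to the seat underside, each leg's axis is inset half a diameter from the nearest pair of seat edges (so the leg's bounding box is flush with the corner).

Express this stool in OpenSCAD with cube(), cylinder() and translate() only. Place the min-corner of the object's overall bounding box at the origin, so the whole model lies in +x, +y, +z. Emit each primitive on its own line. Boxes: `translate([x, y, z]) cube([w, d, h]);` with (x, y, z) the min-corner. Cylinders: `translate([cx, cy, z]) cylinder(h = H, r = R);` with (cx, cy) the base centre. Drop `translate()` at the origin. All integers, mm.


// leg_h = 429 - 27 = 402
translate([0, 0, 402]) cube([293, 340, 27]);
translate([21, 21, 0]) cylinder(h = 402, r = 21);
translate([272, 21, 0]) cylinder(h = 402, r = 21);
translate([21, 319, 0]) cylinder(h = 402, r = 21);
translate([272, 319, 0]) cylinder(h = 402, r = 21);


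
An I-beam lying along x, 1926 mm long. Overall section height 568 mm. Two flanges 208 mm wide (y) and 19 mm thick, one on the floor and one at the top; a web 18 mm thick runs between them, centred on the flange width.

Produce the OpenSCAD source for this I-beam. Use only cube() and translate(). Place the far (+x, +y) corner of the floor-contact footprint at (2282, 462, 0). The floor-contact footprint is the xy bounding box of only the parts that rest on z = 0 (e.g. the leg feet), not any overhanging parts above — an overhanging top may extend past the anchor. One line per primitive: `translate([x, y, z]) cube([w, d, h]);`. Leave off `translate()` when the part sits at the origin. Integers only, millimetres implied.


translate([356, 254, 0]) cube([1926, 208, 19]);
translate([356, 349, 19]) cube([1926, 18, 530]);
translate([356, 254, 549]) cube([1926, 208, 19]);


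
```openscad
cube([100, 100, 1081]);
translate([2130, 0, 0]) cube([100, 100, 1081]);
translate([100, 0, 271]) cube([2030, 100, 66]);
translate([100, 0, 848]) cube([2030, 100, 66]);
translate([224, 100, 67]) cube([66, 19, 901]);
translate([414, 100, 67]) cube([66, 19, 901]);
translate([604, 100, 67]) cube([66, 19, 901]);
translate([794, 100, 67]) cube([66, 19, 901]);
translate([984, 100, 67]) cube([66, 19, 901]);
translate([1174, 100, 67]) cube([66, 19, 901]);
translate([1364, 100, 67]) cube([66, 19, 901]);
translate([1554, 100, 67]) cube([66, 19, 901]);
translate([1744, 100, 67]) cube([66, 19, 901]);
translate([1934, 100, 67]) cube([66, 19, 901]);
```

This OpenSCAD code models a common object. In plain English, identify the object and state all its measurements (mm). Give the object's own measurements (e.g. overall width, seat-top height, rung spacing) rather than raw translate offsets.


A fence section. Two 100×100 mm posts, 1081 mm tall, stand on the floor with a clear span of 2030 mm between their inner faces. Two horizontal rails of 100×66 mm section span the gap between the posts with their undersides at z = 271 mm and z = 848 mm, flush with the posts' −y face. 10 pickets, each 66 mm wide, 19 mm thick and 901 mm tall, are fixed to the +y face of the rails with their bottoms at z = 67 mm, spaced across the span with a 124 mm gap after the −x post and between neighbouring pickets, with 130 mm left before the +x post.


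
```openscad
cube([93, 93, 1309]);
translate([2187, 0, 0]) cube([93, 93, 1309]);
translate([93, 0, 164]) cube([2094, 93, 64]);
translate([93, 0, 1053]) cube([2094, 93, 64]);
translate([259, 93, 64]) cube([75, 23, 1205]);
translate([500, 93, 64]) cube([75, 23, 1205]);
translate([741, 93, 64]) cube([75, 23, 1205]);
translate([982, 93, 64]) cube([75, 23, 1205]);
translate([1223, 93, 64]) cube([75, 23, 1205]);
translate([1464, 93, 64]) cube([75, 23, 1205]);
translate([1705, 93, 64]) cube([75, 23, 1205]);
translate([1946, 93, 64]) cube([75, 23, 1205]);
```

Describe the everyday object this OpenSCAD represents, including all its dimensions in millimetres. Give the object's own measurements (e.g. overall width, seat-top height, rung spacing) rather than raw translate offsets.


A fence section. Two 93×93 mm posts, 1309 mm tall, stand on the floor with a clear span of 2094 mm between their inner faces. Two horizontal rails of 93×64 mm section span the gap between the posts with their undersides at z = 164 mm and z = 1053 mm, flush with the posts' −y face. 8 pickets, each 75 mm wide, 23 mm thick and 1205 mm tall, are fixed to the +y face of the rails with their bottoms at z = 64 mm, spaced across the span with a 166 mm gap after the −x post and between neighbouring pickets and before the +x post.


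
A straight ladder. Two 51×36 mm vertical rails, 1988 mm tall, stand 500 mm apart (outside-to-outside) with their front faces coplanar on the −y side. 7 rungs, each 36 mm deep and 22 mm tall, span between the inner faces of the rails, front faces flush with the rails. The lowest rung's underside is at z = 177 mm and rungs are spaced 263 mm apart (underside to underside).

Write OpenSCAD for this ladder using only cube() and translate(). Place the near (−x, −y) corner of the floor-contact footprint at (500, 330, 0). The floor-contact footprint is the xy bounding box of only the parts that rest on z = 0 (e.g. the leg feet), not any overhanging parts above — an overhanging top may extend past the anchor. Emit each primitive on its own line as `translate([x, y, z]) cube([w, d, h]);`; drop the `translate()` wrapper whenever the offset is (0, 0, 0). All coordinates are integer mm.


translate([500, 330, 0]) cube([51, 36, 1988]);
translate([949, 330, 0]) cube([51, 36, 1988]);
translate([551, 330, 177]) cube([398, 36, 22]);
translate([551, 330, 440]) cube([398, 36, 22]);
translate([551, 330, 703]) cube([398, 36, 22]);
translate([551, 330, 966]) cube([398, 36, 22]);
translate([551, 330, 1229]) cube([398, 36, 22]);
translate([551, 330, 1492]) cube([398, 36, 22]);
translate([551, 330, 1755]) cube([398, 36, 22]);


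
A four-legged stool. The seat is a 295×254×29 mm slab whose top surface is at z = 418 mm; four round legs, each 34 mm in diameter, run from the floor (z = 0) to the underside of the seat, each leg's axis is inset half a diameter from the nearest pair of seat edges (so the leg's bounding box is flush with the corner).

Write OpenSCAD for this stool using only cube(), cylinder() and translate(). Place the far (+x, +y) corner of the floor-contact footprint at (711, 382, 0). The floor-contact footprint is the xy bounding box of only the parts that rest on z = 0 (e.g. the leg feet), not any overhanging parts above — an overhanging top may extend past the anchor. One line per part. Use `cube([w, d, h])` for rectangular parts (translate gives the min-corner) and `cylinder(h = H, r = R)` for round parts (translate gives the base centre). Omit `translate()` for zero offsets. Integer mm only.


translate([416, 128, 389]) cube([295, 254, 29]);
translate([433, 145, 0]) cylinder(h = 389, r = 17);
translate([694, 145, 0]) cylinder(h = 389, r = 17);
translate([433, 365, 0]) cylinder(h = 389, r = 17);
translate([694, 365, 0]) cylinder(h = 389, r = 17);


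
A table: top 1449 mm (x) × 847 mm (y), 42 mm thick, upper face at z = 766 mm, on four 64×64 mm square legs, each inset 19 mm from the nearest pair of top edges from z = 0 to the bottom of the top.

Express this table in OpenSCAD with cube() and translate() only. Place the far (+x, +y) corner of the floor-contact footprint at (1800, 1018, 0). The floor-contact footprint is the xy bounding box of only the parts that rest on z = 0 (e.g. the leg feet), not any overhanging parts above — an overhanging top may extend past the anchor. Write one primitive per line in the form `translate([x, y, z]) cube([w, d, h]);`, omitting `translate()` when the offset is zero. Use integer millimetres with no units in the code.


translate([370, 190, 724]) cube([1449, 847, 42]);
translate([389, 209, 0]) cube([64, 64, 724]);
translate([1736, 209, 0]) cube([64, 64, 724]);
translate([389, 954, 0]) cube([64, 64, 724]);
translate([1736, 954, 0]) cube([64, 64, 724]);


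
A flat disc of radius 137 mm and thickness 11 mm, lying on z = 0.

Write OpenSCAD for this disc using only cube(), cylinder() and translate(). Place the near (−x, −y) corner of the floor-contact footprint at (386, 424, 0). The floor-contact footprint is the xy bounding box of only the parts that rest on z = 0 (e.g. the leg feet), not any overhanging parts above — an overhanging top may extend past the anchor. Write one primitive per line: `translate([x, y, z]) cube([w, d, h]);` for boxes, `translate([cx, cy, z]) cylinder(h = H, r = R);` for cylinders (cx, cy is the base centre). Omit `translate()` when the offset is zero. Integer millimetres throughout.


translate([523, 561, 0]) cylinder(h = 11, r = 137);


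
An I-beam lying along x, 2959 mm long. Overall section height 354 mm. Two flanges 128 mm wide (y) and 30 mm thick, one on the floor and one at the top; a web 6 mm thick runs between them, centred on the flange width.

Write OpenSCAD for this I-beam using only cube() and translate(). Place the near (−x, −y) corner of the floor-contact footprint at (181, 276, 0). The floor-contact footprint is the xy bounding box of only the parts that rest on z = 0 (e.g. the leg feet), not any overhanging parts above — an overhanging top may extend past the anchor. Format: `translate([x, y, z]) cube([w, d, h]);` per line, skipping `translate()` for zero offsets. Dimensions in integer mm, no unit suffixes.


translate([181, 276, 0]) cube([2959, 128, 30]);
translate([181, 337, 30]) cube([2959, 6, 294]);
translate([181, 276, 324]) cube([2959, 128, 30]);


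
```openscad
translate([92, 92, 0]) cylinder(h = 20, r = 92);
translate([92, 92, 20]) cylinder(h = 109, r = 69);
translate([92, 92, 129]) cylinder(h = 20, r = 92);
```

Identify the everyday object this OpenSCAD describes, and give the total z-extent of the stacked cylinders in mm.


A spool. The overall height is 149 mm.

Three coaxial cylinders, large–small–large — a spool. Two 20 mm flanges and a 109 mm core give 20 + 109 + 20 = 149 mm.


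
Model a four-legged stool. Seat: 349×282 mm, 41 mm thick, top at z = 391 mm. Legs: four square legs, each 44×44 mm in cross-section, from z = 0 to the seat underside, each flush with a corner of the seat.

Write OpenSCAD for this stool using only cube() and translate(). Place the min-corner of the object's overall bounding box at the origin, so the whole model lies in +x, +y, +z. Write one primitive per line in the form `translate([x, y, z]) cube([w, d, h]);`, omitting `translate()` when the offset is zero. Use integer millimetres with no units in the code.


// leg_h = 391 - 41 = 350
translate([0, 0, 350]) cube([349, 282, 41]);
cube([44, 44, 350]);
translate([305, 0, 0]) cube([44, 44, 350]);
translate([0, 238, 0]) cube([44, 44, 350]);
translate([305, 238, 0]) cube([44, 44, 350]);


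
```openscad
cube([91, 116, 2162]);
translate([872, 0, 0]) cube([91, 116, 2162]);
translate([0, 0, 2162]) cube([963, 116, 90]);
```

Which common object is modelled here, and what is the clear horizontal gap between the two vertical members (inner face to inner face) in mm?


A door frame. The clear opening width is 781 mm.

Two 2162 mm tall posts with a header on top — a door frame. The left jamb is 91 mm wide at x = 0; the right jamb starts at x = 872. The clear opening is 872 − 91 = 781 mm.


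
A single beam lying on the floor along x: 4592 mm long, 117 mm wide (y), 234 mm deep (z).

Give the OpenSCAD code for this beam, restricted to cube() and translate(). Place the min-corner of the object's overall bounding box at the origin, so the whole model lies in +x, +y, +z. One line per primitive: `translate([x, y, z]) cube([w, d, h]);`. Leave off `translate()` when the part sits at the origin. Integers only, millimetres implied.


cube([4592, 117, 234]);


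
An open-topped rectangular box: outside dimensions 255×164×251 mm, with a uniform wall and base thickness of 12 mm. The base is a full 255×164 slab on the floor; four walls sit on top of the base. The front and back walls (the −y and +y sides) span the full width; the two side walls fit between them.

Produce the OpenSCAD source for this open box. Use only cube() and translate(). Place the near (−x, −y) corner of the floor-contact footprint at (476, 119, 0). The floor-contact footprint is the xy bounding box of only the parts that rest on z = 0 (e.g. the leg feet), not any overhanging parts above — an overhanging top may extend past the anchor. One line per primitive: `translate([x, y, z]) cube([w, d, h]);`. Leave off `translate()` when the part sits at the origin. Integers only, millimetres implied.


translate([476, 119, 0]) cube([255, 164, 12]);
translate([476, 119, 12]) cube([255, 12, 239]);
translate([476, 271, 12]) cube([255, 12, 239]);
translate([476, 131, 12]) cube([12, 140, 239]);
translate([719, 131, 12]) cube([12, 140, 239]);


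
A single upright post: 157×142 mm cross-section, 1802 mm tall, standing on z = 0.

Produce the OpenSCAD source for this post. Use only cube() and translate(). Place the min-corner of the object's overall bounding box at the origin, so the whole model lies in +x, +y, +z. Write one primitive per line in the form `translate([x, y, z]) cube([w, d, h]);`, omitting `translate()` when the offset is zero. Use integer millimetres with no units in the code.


cube([157, 142, 1802]);


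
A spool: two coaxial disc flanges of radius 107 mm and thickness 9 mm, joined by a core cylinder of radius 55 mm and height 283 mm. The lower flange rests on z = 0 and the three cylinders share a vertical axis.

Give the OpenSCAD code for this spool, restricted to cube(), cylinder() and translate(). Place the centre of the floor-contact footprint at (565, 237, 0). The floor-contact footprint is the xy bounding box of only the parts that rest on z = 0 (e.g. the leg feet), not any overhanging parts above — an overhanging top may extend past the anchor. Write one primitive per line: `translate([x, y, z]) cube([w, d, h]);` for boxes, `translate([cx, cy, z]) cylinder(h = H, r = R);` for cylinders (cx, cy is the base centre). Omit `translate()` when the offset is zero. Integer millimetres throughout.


translate([565, 237, 0]) cylinder(h = 9, r = 107);
translate([565, 237, 9]) cylinder(h = 283, r = 55);
translate([565, 237, 292]) cylinder(h = 9, r = 107);


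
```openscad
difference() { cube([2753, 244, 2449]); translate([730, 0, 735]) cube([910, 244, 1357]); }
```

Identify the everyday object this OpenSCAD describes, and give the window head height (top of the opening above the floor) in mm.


A wall with a window opening. The window head height is 2092 mm.

A wall with a rectangular opening subtracted — a window. Sill at z = 735, opening 1357 mm tall, so the head is at 735 + 1357 = 2092 mm.


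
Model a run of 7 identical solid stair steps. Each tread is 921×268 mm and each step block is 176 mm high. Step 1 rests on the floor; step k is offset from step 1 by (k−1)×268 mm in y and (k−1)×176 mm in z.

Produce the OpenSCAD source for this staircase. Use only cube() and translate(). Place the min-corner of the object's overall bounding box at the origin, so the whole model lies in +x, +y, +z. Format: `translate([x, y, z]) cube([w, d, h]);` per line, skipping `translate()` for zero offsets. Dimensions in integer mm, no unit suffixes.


cube([921, 268, 176]);
translate([0, 268, 176]) cube([921, 268, 176]);
translate([0, 536, 352]) cube([921, 268, 176]);
translate([0, 804, 528]) cube([921, 268, 176]);
translate([0, 1072, 704]) cube([921, 268, 176]);
translate([0, 1340, 880]) cube([921, 268, 176]);
translate([0, 1608, 1056]) cube([921, 268, 176]);


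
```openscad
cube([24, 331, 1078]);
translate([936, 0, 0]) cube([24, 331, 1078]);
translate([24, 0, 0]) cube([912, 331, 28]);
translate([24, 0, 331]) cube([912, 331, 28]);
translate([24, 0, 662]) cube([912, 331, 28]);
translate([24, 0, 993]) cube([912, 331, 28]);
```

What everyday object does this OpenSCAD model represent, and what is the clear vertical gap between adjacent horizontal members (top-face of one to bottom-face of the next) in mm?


A bookshelf. The clear shelf gap is 303 mm.

Two tall side panels with 4 horizontal boards between them — a bookshelf. The first two shelf undersides are at z = 0 and z = 331; with shelf thickness 28, the clear gap is 331 − 0 − 28 = 303 mm.


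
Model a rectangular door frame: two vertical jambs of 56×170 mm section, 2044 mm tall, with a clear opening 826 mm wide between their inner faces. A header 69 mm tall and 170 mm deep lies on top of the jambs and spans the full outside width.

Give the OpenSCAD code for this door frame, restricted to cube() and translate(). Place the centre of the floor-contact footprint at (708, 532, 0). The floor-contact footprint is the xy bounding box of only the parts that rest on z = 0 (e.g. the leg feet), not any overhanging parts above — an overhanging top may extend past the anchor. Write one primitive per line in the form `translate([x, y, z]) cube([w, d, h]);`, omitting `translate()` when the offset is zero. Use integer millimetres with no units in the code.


translate([239, 447, 0]) cube([56, 170, 2044]);
translate([1121, 447, 0]) cube([56, 170, 2044]);
translate([239, 447, 2044]) cube([938, 170, 69]);


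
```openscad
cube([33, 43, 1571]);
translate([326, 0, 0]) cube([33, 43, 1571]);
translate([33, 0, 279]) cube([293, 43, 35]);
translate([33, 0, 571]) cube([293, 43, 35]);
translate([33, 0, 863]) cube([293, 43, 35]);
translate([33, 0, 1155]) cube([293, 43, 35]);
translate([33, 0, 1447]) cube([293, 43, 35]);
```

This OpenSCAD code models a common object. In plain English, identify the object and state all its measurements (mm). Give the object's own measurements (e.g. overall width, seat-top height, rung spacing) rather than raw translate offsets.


A straight ladder. Two 33×43 mm vertical rails, 1571 mm tall, stand 359 mm apart (outside-to-outside) with their front faces coplanar on the −y side. 5 rungs, each 43 mm deep and 35 mm tall, span between the inner faces of the rails, front faces flush with the rails. The lowest rung's underside is at z = 279 mm and rungs are spaced 292 mm apart (underside to underside).


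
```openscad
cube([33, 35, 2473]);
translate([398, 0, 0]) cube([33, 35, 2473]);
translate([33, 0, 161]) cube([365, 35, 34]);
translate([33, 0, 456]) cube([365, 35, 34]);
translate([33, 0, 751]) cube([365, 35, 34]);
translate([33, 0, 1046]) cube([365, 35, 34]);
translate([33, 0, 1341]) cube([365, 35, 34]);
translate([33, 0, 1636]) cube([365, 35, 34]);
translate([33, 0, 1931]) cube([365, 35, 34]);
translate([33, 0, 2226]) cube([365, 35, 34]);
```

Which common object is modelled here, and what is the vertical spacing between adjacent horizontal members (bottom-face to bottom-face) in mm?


A ladder. The rung spacing is 295 mm.

Two tall 33×35 posts with 8 short bars between them — a ladder. Adjacent rungs sit at z = 161 and z = 456, so the spacing is 456 − 161 = 295 mm.


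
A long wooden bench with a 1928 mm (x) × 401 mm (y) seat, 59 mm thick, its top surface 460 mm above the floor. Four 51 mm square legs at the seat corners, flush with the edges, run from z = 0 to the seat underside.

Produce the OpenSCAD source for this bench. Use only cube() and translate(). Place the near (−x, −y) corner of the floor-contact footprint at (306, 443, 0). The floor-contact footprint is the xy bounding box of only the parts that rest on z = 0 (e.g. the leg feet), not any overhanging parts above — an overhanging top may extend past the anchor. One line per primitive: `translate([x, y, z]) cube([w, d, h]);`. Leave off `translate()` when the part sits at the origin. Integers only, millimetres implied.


// leg_h = 460 − 59 = 401
translate([306, 443, 401]) cube([1928, 401, 59]);
translate([306, 443, 0]) cube([51, 51, 401]);
translate([306, 793, 0]) cube([51, 51, 401]);
translate([2183, 443, 0]) cube([51, 51, 401]);
translate([2183, 793, 0]) cube([51, 51, 401]);


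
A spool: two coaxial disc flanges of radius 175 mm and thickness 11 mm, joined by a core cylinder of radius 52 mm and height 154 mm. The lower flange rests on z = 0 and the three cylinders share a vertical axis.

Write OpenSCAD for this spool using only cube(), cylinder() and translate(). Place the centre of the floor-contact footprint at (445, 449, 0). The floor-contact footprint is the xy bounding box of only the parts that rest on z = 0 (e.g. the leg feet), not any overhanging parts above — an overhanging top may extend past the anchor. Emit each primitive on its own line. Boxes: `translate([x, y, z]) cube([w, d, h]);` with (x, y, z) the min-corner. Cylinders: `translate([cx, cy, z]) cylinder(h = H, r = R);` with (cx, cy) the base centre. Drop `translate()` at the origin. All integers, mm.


translate([445, 449, 0]) cylinder(h = 11, r = 175);
translate([445, 449, 11]) cylinder(h = 154, r = 52);
translate([445, 449, 165]) cylinder(h = 11, r = 175);


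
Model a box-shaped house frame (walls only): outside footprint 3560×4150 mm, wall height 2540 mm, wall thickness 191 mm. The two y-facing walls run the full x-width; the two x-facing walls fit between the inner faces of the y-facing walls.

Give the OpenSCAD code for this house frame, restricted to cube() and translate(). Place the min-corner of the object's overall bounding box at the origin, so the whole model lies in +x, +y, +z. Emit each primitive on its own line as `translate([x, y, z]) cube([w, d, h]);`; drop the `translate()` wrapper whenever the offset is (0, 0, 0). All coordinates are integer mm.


cube([3560, 191, 2540]);
translate([0, 3959, 0]) cube([3560, 191, 2540]);
translate([0, 191, 0]) cube([191, 3768, 2540]);
translate([3369, 191, 0]) cube([191, 3768, 2540]);


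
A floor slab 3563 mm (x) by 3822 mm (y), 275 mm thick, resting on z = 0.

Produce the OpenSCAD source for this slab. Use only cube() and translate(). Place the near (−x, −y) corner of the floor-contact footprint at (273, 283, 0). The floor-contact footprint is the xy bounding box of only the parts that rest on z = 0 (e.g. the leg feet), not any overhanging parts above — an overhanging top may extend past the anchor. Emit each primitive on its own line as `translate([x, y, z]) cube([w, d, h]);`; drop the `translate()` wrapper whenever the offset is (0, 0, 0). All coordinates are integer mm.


translate([273, 283, 0]) cube([3563, 3822, 275]);


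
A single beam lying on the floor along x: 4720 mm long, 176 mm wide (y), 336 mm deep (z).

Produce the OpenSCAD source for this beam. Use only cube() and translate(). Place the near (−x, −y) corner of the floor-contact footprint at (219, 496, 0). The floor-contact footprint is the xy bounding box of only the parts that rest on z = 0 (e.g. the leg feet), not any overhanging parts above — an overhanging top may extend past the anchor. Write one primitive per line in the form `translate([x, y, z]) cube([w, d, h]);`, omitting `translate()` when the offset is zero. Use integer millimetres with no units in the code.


translate([219, 496, 0]) cube([4720, 176, 336]);


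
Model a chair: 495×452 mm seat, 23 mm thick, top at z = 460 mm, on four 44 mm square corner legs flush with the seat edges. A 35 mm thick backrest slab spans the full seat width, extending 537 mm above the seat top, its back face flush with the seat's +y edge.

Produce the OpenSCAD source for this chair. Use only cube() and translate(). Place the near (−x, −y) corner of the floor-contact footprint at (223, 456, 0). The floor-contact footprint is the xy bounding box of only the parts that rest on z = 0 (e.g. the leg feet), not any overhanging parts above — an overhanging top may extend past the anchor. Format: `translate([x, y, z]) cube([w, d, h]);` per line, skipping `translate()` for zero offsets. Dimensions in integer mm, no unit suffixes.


// leg_h = 460 - 23 = 437
translate([223, 456, 437]) cube([495, 452, 23]);
translate([223, 456, 0]) cube([44, 44, 437]);
translate([674, 456, 0]) cube([44, 44, 437]);
translate([223, 864, 0]) cube([44, 44, 437]);
translate([674, 864, 0]) cube([44, 44, 437]);
translate([223, 873, 460]) cube([495, 35, 537]);


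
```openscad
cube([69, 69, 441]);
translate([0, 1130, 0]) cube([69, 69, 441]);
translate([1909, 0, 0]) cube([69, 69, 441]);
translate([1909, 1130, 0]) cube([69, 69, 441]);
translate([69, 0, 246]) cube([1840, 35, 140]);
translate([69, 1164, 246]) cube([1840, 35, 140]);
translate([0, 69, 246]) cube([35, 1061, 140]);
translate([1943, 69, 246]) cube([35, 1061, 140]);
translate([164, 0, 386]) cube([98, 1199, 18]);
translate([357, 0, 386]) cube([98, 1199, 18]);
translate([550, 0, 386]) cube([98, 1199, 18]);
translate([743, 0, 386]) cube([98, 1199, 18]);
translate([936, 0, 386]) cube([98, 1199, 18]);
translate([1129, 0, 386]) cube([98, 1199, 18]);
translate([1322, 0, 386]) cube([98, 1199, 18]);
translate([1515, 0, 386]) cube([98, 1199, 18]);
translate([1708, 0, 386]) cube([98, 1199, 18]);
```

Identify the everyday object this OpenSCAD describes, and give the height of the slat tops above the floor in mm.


A bed frame. The slat-top height is 404 mm.

Four posts, four rails, and a row of slats — a bed frame. Slats sit on the rails at z = 246 + 140 = 386; with slat thickness 18, the top is 404 mm.


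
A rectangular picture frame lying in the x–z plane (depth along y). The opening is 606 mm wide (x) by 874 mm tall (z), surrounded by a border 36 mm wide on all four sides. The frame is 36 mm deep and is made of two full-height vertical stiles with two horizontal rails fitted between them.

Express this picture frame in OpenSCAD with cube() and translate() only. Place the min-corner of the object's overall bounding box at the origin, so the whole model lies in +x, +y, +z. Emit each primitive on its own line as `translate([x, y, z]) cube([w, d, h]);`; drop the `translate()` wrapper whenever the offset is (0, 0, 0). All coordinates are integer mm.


cube([36, 36, 946]);
translate([642, 0, 0]) cube([36, 36, 946]);
translate([36, 0, 0]) cube([606, 36, 36]);
translate([36, 0, 910]) cube([606, 36, 36]);


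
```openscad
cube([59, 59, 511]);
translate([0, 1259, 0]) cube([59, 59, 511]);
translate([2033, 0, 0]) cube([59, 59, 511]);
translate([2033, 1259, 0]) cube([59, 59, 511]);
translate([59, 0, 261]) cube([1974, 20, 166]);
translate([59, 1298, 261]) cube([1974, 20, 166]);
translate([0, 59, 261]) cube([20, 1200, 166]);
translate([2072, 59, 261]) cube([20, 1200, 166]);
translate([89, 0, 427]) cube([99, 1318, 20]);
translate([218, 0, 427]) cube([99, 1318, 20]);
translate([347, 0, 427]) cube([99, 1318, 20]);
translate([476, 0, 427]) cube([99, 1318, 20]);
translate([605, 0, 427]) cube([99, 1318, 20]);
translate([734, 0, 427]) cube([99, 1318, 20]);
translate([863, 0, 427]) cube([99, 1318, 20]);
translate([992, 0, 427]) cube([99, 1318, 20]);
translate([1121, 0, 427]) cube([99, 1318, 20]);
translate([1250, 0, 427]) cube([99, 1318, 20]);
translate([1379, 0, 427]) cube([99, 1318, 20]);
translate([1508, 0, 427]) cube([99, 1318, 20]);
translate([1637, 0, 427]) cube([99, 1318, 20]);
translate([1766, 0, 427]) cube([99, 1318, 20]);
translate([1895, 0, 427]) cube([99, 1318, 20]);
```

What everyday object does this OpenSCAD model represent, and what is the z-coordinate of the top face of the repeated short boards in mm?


A bed frame. The slat-top height is 447 mm.

Four posts, four rails, and a row of slats — a bed frame. Slats sit on the rails at z = 261 + 166 = 427; with slat thickness 20, the top is 447 mm.


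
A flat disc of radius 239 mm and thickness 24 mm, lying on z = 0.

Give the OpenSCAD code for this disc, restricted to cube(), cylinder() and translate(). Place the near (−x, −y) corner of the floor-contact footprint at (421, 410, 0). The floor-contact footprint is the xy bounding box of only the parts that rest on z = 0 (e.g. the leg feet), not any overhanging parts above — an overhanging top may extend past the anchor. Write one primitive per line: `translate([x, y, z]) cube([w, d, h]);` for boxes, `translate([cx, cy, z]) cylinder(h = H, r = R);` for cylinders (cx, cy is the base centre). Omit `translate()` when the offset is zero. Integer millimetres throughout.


translate([660, 649, 0]) cylinder(h = 24, r = 239);


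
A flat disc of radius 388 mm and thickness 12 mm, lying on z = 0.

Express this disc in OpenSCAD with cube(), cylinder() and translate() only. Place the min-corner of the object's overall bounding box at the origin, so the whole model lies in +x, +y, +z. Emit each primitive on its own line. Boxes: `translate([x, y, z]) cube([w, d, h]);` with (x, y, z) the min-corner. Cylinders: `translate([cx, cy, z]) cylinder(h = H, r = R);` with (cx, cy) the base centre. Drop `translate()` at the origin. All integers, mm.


translate([388, 388, 0]) cylinder(h = 12, r = 388);


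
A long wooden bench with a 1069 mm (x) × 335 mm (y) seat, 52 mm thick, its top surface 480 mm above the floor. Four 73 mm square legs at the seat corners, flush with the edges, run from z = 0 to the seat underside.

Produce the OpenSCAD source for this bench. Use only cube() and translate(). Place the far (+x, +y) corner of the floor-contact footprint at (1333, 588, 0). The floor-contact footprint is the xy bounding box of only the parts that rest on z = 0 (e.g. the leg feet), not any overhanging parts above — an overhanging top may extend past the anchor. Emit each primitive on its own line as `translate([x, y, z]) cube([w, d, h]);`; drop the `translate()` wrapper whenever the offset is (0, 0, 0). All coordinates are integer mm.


translate([264, 253, 428]) cube([1069, 335, 52]);
translate([264, 253, 0]) cube([73, 73, 428]);
translate([264, 515, 0]) cube([73, 73, 428]);
translate([1260, 253, 0]) cube([73, 73, 428]);
translate([1260, 515, 0]) cube([73, 73, 428]);


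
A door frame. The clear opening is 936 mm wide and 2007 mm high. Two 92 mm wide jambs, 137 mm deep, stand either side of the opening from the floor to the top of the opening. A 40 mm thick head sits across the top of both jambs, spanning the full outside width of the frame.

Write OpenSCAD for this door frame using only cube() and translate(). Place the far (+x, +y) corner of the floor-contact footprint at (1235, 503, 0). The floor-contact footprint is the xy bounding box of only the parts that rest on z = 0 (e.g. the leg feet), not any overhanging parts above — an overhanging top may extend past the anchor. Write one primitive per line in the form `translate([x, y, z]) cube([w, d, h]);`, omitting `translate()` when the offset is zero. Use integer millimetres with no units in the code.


translate([115, 366, 0]) cube([92, 137, 2007]);
translate([1143, 366, 0]) cube([92, 137, 2007]);
translate([115, 366, 2007]) cube([1120, 137, 40]);
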